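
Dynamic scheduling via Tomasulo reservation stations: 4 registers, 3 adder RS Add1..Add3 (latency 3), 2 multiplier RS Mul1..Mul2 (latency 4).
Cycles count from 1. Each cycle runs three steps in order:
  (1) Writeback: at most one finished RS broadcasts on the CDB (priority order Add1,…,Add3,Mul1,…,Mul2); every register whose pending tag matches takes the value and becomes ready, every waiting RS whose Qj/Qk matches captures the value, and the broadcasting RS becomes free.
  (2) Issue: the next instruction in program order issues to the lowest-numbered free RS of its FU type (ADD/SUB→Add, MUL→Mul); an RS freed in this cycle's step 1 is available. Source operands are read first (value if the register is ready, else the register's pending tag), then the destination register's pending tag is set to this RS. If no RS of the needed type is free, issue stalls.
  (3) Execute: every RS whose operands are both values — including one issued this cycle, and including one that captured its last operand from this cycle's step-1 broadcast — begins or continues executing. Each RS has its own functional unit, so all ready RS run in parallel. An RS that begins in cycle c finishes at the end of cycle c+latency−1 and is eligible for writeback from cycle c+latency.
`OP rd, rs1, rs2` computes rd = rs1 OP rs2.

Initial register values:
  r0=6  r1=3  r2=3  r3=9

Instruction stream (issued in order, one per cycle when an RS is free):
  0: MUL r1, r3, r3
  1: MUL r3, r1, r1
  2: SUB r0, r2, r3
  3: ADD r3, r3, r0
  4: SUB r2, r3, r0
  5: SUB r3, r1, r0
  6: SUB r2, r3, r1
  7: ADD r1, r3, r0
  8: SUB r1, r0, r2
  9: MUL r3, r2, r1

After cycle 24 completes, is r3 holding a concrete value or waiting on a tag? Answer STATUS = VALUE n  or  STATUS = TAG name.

STATUS = TAG Mul1

cycle 1: issue MUL r1<-Mul1 // r0:6,r1:Mul1,r2:3,r3:9
cycle 2: issue MUL r3<-Mul2 // r0:6,r1:Mul1,r2:3,r3:Mul2
cycle 3: issue SUB r0<-Add1 // r0:Add1,r1:Mul1,r2:3,r3:Mul2
cycle 4: issue ADD r3<-Add2 // r0:Add1,r1:Mul1,r2:3,r3:Add2
cycle 5: CDB Mul1=81; issue SUB r2<-Add3 // r0:Add1,r1:81,r2:Add3,r3:Add2
cycle 6: stall // r0:Add1,r1:81,r2:Add3,r3:Add2
cycle 7: stall // r0:Add1,r1:81,r2:Add3,r3:Add2
cycle 8: stall // r0:Add1,r1:81,r2:Add3,r3:Add2
cycle 9: CDB Mul2=6561; stall // r0:Add1,r1:81,r2:Add3,r3:Add2
cycle 10: stall // r0:Add1,r1:81,r2:Add3,r3:Add2
cycle 11: stall // r0:Add1,r1:81,r2:Add3,r3:Add2
cycle 12: CDB Add1=-6558; issue SUB r3<-Add1 // r0:-6558,r1:81,r2:Add3,r3:Add1
cycle 13: stall // r0:-6558,r1:81,r2:Add3,r3:Add1
cycle 14: stall // r0:-6558,r1:81,r2:Add3,r3:Add1
cycle 15: CDB Add1=6639; issue SUB r2<-Add1 // r0:-6558,r1:81,r2:Add1,r3:6639
cycle 16: CDB Add2=3; issue ADD r1<-Add2 // r0:-6558,r1:Add2,r2:Add1,r3:6639
cycle 17: stall // r0:-6558,r1:Add2,r2:Add1,r3:6639
cycle 18: CDB Add1=6558; issue SUB r1<-Add1 // r0:-6558,r1:Add1,r2:6558,r3:6639
cycle 19: CDB Add2=81; issue MUL r3<-Mul1 // r0:-6558,r1:Add1,r2:6558,r3:Mul1
cycle 20: CDB Add3=6561 // r0:-6558,r1:Add1,r2:6558,r3:Mul1
cycle 21: CDB Add1=-13116 // r0:-6558,r1:-13116,r2:6558,r3:Mul1
cycle 22: - // r0:-6558,r1:-13116,r2:6558,r3:Mul1
cycle 23: - // r0:-6558,r1:-13116,r2:6558,r3:Mul1
cycle 24: - // r0:-6558,r1:-13116,r2:6558,r3:Mul1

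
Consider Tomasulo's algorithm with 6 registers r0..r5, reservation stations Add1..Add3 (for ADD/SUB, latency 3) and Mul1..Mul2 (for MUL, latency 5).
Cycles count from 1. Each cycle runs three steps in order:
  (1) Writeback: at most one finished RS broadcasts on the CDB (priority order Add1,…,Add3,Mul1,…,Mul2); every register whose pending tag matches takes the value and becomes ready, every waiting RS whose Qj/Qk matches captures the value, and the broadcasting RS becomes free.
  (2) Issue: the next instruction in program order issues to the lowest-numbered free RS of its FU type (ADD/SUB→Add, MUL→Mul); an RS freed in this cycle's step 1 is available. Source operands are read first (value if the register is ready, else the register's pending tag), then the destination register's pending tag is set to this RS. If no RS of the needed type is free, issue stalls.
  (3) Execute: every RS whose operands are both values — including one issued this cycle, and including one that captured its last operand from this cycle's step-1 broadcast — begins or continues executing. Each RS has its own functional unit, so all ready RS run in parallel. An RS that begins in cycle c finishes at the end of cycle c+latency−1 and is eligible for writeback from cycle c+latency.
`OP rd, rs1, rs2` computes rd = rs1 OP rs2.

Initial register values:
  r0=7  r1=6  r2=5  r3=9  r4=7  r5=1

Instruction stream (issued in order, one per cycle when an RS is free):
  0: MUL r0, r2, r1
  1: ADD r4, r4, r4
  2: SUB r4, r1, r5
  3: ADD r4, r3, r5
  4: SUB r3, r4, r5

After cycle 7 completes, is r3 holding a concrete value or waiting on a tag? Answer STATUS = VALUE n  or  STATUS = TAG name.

STATUS = TAG Add1

  c1: issue MUL r0<-Mul1  regs: r0:Mul1,r1:6,r2:5,r3:9,r4:7,r5:1
  c2: issue ADD r4<-Add1  regs: r0:Mul1,r1:6,r2:5,r3:9,r4:Add1,r5:1
  c3: issue SUB r4<-Add2  regs: r0:Mul1,r1:6,r2:5,r3:9,r4:Add2,r5:1
  c4: issue ADD r4<-Add3  regs: r0:Mul1,r1:6,r2:5,r3:9,r4:Add3,r5:1
  c5: CDB Add1=14; issue SUB r3<-Add1  regs: r0:Mul1,r1:6,r2:5,r3:Add1,r4:Add3,r5:1
  c6: CDB Add2=5  regs: r0:Mul1,r1:6,r2:5,r3:Add1,r4:Add3,r5:1
  c7: CDB Add3=10  regs: r0:Mul1,r1:6,r2:5,r3:Add1,r4:10,r5:1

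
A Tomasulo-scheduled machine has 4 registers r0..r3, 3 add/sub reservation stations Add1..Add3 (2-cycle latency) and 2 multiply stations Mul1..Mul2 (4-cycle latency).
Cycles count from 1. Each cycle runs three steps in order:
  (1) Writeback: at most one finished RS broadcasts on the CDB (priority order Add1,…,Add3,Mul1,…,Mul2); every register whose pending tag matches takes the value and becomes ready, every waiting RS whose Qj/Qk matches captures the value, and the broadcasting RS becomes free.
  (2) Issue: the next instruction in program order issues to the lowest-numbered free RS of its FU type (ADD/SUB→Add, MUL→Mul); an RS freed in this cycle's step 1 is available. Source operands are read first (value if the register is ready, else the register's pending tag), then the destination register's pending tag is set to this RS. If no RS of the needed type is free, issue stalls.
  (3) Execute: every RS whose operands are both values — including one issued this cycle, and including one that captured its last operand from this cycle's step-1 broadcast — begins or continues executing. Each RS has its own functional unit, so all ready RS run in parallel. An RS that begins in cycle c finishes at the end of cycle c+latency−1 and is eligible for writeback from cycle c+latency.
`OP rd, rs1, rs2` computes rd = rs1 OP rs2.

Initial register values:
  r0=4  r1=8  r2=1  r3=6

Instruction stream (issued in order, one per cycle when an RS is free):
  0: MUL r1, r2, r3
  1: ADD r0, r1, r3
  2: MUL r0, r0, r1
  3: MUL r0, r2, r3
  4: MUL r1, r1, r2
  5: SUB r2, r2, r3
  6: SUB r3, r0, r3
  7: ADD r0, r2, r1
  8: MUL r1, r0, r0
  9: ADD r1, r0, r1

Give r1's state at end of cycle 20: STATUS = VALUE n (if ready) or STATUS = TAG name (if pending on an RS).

cycle 1: issue MUL r1<-Mul1 // r0:4,r1:Mul1,r2:1,r3:6
cycle 2: issue ADD r0<-Add1 // r0:Add1,r1:Mul1,r2:1,r3:6
cycle 3: issue MUL r0<-Mul2 // r0:Mul2,r1:Mul1,r2:1,r3:6
cycle 4: stall // r0:Mul2,r1:Mul1,r2:1,r3:6
cycle 5: CDB Mul1=6; issue MUL r0<-Mul1 // r0:Mul1,r1:6,r2:1,r3:6
cycle 6: stall // r0:Mul1,r1:6,r2:1,r3:6
cycle 7: CDB Add1=12; stall // r0:Mul1,r1:6,r2:1,r3:6
cycle 8: stall // r0:Mul1,r1:6,r2:1,r3:6
cycle 9: CDB Mul1=6; issue MUL r1<-Mul1 // r0:6,r1:Mul1,r2:1,r3:6
cycle 10: issue SUB r2<-Add1 // r0:6,r1:Mul1,r2:Add1,r3:6
cycle 11: CDB Mul2=72; issue SUB r3<-Add2 // r0:6,r1:Mul1,r2:Add1,r3:Add2
cycle 12: CDB Add1=-5; issue ADD r0<-Add1 // r0:Add1,r1:Mul1,r2:-5,r3:Add2
cycle 13: CDB Add2=0; issue MUL r1<-Mul2 // r0:Add1,r1:Mul2,r2:-5,r3:0
cycle 14: CDB Mul1=6; issue ADD r1<-Add2 // r0:Add1,r1:Add2,r2:-5,r3:0
cycle 15: - // r0:Add1,r1:Add2,r2:-5,r3:0
cycle 16: CDB Add1=1 // r0:1,r1:Add2,r2:-5,r3:0
cycle 17: - // r0:1,r1:Add2,r2:-5,r3:0
cycle 18: - // r0:1,r1:Add2,r2:-5,r3:0
cycle 19: - // r0:1,r1:Add2,r2:-5,r3:0
cycle 20: CDB Mul2=1 // r0:1,r1:Add2,r2:-5,r3:0

STATUS = TAG Add2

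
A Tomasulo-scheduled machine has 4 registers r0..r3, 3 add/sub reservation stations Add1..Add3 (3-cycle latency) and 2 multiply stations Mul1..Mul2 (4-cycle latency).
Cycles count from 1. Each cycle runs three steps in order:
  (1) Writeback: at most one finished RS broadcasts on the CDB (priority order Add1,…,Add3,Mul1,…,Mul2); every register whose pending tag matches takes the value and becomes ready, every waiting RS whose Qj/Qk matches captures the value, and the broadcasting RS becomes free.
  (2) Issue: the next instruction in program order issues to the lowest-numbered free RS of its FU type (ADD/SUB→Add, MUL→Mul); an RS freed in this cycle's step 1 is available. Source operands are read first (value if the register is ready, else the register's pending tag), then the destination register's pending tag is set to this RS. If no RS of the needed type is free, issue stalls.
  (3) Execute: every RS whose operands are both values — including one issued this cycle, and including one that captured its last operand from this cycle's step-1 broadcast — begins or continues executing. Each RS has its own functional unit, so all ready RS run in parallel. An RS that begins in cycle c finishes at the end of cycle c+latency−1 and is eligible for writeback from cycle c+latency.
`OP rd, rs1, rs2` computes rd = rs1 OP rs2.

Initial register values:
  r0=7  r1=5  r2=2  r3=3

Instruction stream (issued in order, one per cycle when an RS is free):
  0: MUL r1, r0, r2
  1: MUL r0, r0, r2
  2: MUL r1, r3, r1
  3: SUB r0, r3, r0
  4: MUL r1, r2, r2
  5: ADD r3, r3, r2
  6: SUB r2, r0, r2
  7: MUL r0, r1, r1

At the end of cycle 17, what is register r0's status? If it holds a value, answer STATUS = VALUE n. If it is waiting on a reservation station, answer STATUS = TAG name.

c1: issue MUL r1<-Mul1 | r0:7,r1:Mul1,r2:2,r3:3
c2: issue MUL r0<-Mul2 | r0:Mul2,r1:Mul1,r2:2,r3:3
c3: stall | r0:Mul2,r1:Mul1,r2:2,r3:3
c4: stall | r0:Mul2,r1:Mul1,r2:2,r3:3
c5: CDB Mul1=14; issue MUL r1<-Mul1 | r0:Mul2,r1:Mul1,r2:2,r3:3
c6: CDB Mul2=14; issue SUB r0<-Add1 | r0:Add1,r1:Mul1,r2:2,r3:3
c7: issue MUL r1<-Mul2 | r0:Add1,r1:Mul2,r2:2,r3:3
c8: issue ADD r3<-Add2 | r0:Add1,r1:Mul2,r2:2,r3:Add2
c9: CDB Add1=-11; issue SUB r2<-Add1 | r0:-11,r1:Mul2,r2:Add1,r3:Add2
c10: CDB Mul1=42; issue MUL r0<-Mul1 | r0:Mul1,r1:Mul2,r2:Add1,r3:Add2
c11: CDB Add2=5 | r0:Mul1,r1:Mul2,r2:Add1,r3:5
c12: CDB Add1=-13 | r0:Mul1,r1:Mul2,r2:-13,r3:5
c13: CDB Mul2=4 | r0:Mul1,r1:4,r2:-13,r3:5
c14: - | r0:Mul1,r1:4,r2:-13,r3:5
c15: - | r0:Mul1,r1:4,r2:-13,r3:5
c16: - | r0:Mul1,r1:4,r2:-13,r3:5
c17: CDB Mul1=16 | r0:16,r1:4,r2:-13,r3:5

STATUS = VALUE 16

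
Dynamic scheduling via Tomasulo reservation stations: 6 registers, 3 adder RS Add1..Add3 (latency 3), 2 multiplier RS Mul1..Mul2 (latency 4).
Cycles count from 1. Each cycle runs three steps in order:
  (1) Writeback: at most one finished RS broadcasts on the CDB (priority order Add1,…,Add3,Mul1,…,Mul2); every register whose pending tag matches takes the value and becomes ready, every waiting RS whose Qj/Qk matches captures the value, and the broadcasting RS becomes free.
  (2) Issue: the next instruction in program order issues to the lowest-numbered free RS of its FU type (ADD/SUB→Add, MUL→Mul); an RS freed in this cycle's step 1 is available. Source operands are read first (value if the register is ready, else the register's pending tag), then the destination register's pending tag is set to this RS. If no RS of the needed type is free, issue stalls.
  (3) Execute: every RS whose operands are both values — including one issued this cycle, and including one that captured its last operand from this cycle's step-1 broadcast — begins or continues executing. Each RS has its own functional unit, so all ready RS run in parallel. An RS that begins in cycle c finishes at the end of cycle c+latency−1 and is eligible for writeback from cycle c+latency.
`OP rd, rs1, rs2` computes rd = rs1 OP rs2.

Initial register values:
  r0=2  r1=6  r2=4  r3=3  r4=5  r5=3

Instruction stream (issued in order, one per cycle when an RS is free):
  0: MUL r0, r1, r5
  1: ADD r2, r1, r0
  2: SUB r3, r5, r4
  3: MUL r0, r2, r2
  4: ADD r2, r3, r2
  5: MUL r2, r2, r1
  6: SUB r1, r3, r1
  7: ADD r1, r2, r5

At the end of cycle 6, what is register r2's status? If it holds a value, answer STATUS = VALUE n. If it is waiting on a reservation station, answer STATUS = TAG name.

STATUS = TAG Mul1

c1: issue MUL r0<-Mul1 | r0:Mul1,r1:6,r2:4,r3:3,r4:5,r5:3
c2: issue ADD r2<-Add1 | r0:Mul1,r1:6,r2:Add1,r3:3,r4:5,r5:3
c3: issue SUB r3<-Add2 | r0:Mul1,r1:6,r2:Add1,r3:Add2,r4:5,r5:3
c4: issue MUL r0<-Mul2 | r0:Mul2,r1:6,r2:Add1,r3:Add2,r4:5,r5:3
c5: CDB Mul1=18; issue ADD r2<-Add3 | r0:Mul2,r1:6,r2:Add3,r3:Add2,r4:5,r5:3
c6: CDB Add2=-2; issue MUL r2<-Mul1 | r0:Mul2,r1:6,r2:Mul1,r3:-2,r4:5,r5:3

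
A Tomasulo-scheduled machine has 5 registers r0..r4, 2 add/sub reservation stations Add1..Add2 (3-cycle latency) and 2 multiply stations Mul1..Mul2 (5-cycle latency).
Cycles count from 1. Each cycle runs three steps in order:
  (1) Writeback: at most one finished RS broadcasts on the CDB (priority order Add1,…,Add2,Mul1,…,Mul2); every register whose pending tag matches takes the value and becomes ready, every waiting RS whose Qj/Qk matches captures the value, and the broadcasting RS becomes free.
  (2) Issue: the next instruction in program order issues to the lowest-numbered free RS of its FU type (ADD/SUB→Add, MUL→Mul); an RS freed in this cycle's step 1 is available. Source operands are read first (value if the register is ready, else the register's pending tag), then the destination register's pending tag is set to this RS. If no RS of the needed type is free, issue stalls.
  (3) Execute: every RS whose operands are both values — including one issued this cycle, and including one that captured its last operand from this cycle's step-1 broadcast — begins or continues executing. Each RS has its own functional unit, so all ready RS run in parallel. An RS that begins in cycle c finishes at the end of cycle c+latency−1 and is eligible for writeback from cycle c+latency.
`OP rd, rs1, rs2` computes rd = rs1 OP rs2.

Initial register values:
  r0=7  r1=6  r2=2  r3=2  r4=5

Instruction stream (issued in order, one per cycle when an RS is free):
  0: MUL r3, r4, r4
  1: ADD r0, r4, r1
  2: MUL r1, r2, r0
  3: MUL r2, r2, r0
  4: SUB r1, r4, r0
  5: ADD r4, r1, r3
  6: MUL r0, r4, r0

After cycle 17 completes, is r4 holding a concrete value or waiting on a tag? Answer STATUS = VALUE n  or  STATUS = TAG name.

STATUS = VALUE 19

c1: issue MUL r3<-Mul1 | r0:7,r1:6,r2:2,r3:Mul1,r4:5
c2: issue ADD r0<-Add1 | r0:Add1,r1:6,r2:2,r3:Mul1,r4:5
c3: issue MUL r1<-Mul2 | r0:Add1,r1:Mul2,r2:2,r3:Mul1,r4:5
c4: stall | r0:Add1,r1:Mul2,r2:2,r3:Mul1,r4:5
c5: CDB Add1=11; stall | r0:11,r1:Mul2,r2:2,r3:Mul1,r4:5
c6: CDB Mul1=25; issue MUL r2<-Mul1 | r0:11,r1:Mul2,r2:Mul1,r3:25,r4:5
c7: issue SUB r1<-Add1 | r0:11,r1:Add1,r2:Mul1,r3:25,r4:5
c8: issue ADD r4<-Add2 | r0:11,r1:Add1,r2:Mul1,r3:25,r4:Add2
c9: stall | r0:11,r1:Add1,r2:Mul1,r3:25,r4:Add2
c10: CDB Add1=-6; stall | r0:11,r1:-6,r2:Mul1,r3:25,r4:Add2
c11: CDB Mul1=22; issue MUL r0<-Mul1 | r0:Mul1,r1:-6,r2:22,r3:25,r4:Add2
c12: CDB Mul2=22 | r0:Mul1,r1:-6,r2:22,r3:25,r4:Add2
c13: CDB Add2=19 | r0:Mul1,r1:-6,r2:22,r3:25,r4:19
c14: - | r0:Mul1,r1:-6,r2:22,r3:25,r4:19
c15: - | r0:Mul1,r1:-6,r2:22,r3:25,r4:19
c16: - | r0:Mul1,r1:-6,r2:22,r3:25,r4:19
c17: - | r0:Mul1,r1:-6,r2:22,r3:25,r4:19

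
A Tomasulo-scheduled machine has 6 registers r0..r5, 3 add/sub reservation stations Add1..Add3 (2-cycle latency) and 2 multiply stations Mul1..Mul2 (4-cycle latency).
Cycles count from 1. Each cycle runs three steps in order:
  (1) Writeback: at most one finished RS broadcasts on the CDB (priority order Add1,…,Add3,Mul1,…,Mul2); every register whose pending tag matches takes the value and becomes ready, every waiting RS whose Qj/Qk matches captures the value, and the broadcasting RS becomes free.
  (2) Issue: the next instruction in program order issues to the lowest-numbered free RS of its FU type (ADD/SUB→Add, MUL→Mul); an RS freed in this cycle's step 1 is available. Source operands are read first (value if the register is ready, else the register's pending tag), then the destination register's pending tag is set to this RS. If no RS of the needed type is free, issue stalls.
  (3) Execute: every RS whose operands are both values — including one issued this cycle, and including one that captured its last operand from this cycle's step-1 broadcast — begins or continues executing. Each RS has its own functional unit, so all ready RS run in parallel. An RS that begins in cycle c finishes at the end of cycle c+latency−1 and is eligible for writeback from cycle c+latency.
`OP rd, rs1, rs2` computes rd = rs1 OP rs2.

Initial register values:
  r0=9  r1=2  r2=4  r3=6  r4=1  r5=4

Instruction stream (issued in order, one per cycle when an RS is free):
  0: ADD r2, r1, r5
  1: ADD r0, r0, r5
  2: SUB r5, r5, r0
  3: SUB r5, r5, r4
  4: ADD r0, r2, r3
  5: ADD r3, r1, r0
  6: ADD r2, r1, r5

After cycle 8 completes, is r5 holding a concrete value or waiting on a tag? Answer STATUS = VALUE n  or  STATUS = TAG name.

STATUS = VALUE -10

c1: issue ADD r2<-Add1 | r0:9,r1:2,r2:Add1,r3:6,r4:1,r5:4
c2: issue ADD r0<-Add2 | r0:Add2,r1:2,r2:Add1,r3:6,r4:1,r5:4
c3: CDB Add1=6; issue SUB r5<-Add1 | r0:Add2,r1:2,r2:6,r3:6,r4:1,r5:Add1
c4: CDB Add2=13; issue SUB r5<-Add2 | r0:13,r1:2,r2:6,r3:6,r4:1,r5:Add2
c5: issue ADD r0<-Add3 | r0:Add3,r1:2,r2:6,r3:6,r4:1,r5:Add2
c6: CDB Add1=-9; issue ADD r3<-Add1 | r0:Add3,r1:2,r2:6,r3:Add1,r4:1,r5:Add2
c7: CDB Add3=12; issue ADD r2<-Add3 | r0:12,r1:2,r2:Add3,r3:Add1,r4:1,r5:Add2
c8: CDB Add2=-10 | r0:12,r1:2,r2:Add3,r3:Add1,r4:1,r5:-10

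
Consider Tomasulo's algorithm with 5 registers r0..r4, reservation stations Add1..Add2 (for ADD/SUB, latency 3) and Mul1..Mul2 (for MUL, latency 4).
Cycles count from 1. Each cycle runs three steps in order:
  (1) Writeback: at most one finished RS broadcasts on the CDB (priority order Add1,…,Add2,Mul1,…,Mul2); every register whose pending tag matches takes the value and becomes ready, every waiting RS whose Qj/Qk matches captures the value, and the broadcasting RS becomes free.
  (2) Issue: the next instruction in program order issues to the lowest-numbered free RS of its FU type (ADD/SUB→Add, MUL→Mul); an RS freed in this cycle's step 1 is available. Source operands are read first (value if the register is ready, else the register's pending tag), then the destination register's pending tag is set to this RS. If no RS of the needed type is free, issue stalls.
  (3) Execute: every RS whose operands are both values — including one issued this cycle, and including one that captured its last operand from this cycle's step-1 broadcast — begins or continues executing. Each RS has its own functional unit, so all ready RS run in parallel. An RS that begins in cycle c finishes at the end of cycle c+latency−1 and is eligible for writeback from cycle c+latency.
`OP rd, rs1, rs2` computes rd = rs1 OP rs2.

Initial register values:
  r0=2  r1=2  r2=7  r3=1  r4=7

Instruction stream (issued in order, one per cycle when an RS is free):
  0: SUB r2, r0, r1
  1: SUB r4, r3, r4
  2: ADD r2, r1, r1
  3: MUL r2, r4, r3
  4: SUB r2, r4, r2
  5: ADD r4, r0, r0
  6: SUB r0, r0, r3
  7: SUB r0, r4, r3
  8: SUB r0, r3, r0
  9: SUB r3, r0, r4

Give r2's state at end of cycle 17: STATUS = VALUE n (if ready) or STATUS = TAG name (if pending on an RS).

STATUS = VALUE 0

cycle 1: issue SUB r2<-Add1 // r0:2,r1:2,r2:Add1,r3:1,r4:7
cycle 2: issue SUB r4<-Add2 // r0:2,r1:2,r2:Add1,r3:1,r4:Add2
cycle 3: stall // r0:2,r1:2,r2:Add1,r3:1,r4:Add2
cycle 4: CDB Add1=0; issue ADD r2<-Add1 // r0:2,r1:2,r2:Add1,r3:1,r4:Add2
cycle 5: CDB Add2=-6; issue MUL r2<-Mul1 // r0:2,r1:2,r2:Mul1,r3:1,r4:-6
cycle 6: issue SUB r2<-Add2 // r0:2,r1:2,r2:Add2,r3:1,r4:-6
cycle 7: CDB Add1=4; issue ADD r4<-Add1 // r0:2,r1:2,r2:Add2,r3:1,r4:Add1
cycle 8: stall // r0:2,r1:2,r2:Add2,r3:1,r4:Add1
cycle 9: CDB Mul1=-6; stall // r0:2,r1:2,r2:Add2,r3:1,r4:Add1
cycle 10: CDB Add1=4; issue SUB r0<-Add1 // r0:Add1,r1:2,r2:Add2,r3:1,r4:4
cycle 11: stall // r0:Add1,r1:2,r2:Add2,r3:1,r4:4
cycle 12: CDB Add2=0; issue SUB r0<-Add2 // r0:Add2,r1:2,r2:0,r3:1,r4:4
cycle 13: CDB Add1=1; issue SUB r0<-Add1 // r0:Add1,r1:2,r2:0,r3:1,r4:4
cycle 14: stall // r0:Add1,r1:2,r2:0,r3:1,r4:4
cycle 15: CDB Add2=3; issue SUB r3<-Add2 // r0:Add1,r1:2,r2:0,r3:Add2,r4:4
cycle 16: - // r0:Add1,r1:2,r2:0,r3:Add2,r4:4
cycle 17: - // r0:Add1,r1:2,r2:0,r3:Add2,r4:4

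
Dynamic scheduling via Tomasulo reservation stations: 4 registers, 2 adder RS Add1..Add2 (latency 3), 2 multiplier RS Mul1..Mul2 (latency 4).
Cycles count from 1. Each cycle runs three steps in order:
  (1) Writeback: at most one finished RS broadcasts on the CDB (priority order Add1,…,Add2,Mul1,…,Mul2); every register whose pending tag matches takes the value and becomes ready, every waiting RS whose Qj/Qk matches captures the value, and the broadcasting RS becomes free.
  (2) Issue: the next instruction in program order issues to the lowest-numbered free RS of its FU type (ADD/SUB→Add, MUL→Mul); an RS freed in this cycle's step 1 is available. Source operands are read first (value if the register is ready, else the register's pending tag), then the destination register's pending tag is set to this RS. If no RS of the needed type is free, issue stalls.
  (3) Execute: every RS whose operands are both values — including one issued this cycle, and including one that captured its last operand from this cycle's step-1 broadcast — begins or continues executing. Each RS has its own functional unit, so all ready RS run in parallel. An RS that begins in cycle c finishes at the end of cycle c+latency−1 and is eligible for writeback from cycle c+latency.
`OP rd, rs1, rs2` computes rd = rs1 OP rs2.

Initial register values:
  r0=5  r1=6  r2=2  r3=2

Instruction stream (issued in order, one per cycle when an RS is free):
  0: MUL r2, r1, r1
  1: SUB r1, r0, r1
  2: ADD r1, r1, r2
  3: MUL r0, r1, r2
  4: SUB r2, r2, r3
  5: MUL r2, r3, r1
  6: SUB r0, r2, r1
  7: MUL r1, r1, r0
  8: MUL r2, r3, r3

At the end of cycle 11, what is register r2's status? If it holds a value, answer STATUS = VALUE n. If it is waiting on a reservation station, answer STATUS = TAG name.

STATUS = TAG Mul1

  c1: issue MUL r2<-Mul1  regs: r0:5,r1:6,r2:Mul1,r3:2
  c2: issue SUB r1<-Add1  regs: r0:5,r1:Add1,r2:Mul1,r3:2
  c3: issue ADD r1<-Add2  regs: r0:5,r1:Add2,r2:Mul1,r3:2
  c4: issue MUL r0<-Mul2  regs: r0:Mul2,r1:Add2,r2:Mul1,r3:2
  c5: CDB Add1=-1; issue SUB r2<-Add1  regs: r0:Mul2,r1:Add2,r2:Add1,r3:2
  c6: CDB Mul1=36; issue MUL r2<-Mul1  regs: r0:Mul2,r1:Add2,r2:Mul1,r3:2
  c7: stall  regs: r0:Mul2,r1:Add2,r2:Mul1,r3:2
  c8: stall  regs: r0:Mul2,r1:Add2,r2:Mul1,r3:2
  c9: CDB Add1=34; issue SUB r0<-Add1  regs: r0:Add1,r1:Add2,r2:Mul1,r3:2
  c10: CDB Add2=35; stall  regs: r0:Add1,r1:35,r2:Mul1,r3:2
  c11: stall  regs: r0:Add1,r1:35,r2:Mul1,r3:2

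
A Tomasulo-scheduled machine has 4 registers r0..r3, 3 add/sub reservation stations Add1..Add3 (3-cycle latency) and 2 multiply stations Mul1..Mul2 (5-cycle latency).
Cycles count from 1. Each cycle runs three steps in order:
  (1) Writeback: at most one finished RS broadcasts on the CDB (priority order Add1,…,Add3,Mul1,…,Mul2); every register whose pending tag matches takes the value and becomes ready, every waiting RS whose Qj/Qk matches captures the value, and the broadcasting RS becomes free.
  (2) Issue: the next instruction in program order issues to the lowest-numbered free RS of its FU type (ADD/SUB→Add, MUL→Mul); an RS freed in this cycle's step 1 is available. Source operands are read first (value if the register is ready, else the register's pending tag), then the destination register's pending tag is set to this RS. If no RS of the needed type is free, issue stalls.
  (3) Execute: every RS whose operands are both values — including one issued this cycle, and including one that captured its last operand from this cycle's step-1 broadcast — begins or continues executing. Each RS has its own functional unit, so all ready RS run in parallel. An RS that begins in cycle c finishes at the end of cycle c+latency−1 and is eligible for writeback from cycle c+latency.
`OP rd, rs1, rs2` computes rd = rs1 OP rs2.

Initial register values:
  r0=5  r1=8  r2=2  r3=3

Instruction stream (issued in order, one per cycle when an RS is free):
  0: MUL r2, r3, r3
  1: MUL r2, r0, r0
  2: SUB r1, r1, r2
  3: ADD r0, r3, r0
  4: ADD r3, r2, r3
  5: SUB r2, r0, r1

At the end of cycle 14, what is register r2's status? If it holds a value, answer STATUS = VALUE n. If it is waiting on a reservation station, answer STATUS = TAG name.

STATUS = VALUE 25

cycle 1: issue MUL r2<-Mul1 // r0:5,r1:8,r2:Mul1,r3:3
cycle 2: issue MUL r2<-Mul2 // r0:5,r1:8,r2:Mul2,r3:3
cycle 3: issue SUB r1<-Add1 // r0:5,r1:Add1,r2:Mul2,r3:3
cycle 4: issue ADD r0<-Add2 // r0:Add2,r1:Add1,r2:Mul2,r3:3
cycle 5: issue ADD r3<-Add3 // r0:Add2,r1:Add1,r2:Mul2,r3:Add3
cycle 6: CDB Mul1=9; stall // r0:Add2,r1:Add1,r2:Mul2,r3:Add3
cycle 7: CDB Add2=8; issue SUB r2<-Add2 // r0:8,r1:Add1,r2:Add2,r3:Add3
cycle 8: CDB Mul2=25 // r0:8,r1:Add1,r2:Add2,r3:Add3
cycle 9: - // r0:8,r1:Add1,r2:Add2,r3:Add3
cycle 10: - // r0:8,r1:Add1,r2:Add2,r3:Add3
cycle 11: CDB Add1=-17 // r0:8,r1:-17,r2:Add2,r3:Add3
cycle 12: CDB Add3=28 // r0:8,r1:-17,r2:Add2,r3:28
cycle 13: - // r0:8,r1:-17,r2:Add2,r3:28
cycle 14: CDB Add2=25 // r0:8,r1:-17,r2:25,r3:28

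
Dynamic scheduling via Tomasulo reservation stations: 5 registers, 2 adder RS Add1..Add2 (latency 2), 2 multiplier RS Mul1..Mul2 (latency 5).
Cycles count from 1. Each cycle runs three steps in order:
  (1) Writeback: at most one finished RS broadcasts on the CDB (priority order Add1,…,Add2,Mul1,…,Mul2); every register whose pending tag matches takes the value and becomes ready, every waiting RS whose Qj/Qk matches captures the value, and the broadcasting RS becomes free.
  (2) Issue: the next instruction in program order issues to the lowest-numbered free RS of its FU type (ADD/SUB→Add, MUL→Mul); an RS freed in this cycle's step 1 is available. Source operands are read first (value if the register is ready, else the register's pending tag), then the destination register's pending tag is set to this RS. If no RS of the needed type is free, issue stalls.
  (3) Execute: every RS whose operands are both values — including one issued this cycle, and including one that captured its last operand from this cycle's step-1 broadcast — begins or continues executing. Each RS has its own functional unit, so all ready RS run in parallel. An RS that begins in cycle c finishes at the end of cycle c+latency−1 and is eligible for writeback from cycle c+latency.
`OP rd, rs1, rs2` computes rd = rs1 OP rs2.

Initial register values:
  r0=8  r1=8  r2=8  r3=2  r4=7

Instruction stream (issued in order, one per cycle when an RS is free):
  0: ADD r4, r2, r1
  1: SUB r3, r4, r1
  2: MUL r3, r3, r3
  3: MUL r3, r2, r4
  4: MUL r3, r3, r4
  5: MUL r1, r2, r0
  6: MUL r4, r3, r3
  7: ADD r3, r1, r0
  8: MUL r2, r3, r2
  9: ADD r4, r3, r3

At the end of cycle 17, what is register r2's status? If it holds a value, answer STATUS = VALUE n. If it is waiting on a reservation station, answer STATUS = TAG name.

cycle 1: issue ADD r4<-Add1 // r0:8,r1:8,r2:8,r3:2,r4:Add1
cycle 2: issue SUB r3<-Add2 // r0:8,r1:8,r2:8,r3:Add2,r4:Add1
cycle 3: CDB Add1=16; issue MUL r3<-Mul1 // r0:8,r1:8,r2:8,r3:Mul1,r4:16
cycle 4: issue MUL r3<-Mul2 // r0:8,r1:8,r2:8,r3:Mul2,r4:16
cycle 5: CDB Add2=8; stall // r0:8,r1:8,r2:8,r3:Mul2,r4:16
cycle 6: stall // r0:8,r1:8,r2:8,r3:Mul2,r4:16
cycle 7: stall // r0:8,r1:8,r2:8,r3:Mul2,r4:16
cycle 8: stall // r0:8,r1:8,r2:8,r3:Mul2,r4:16
cycle 9: CDB Mul2=128; issue MUL r3<-Mul2 // r0:8,r1:8,r2:8,r3:Mul2,r4:16
cycle 10: CDB Mul1=64; issue MUL r1<-Mul1 // r0:8,r1:Mul1,r2:8,r3:Mul2,r4:16
cycle 11: stall // r0:8,r1:Mul1,r2:8,r3:Mul2,r4:16
cycle 12: stall // r0:8,r1:Mul1,r2:8,r3:Mul2,r4:16
cycle 13: stall // r0:8,r1:Mul1,r2:8,r3:Mul2,r4:16
cycle 14: CDB Mul2=2048; issue MUL r4<-Mul2 // r0:8,r1:Mul1,r2:8,r3:2048,r4:Mul2
cycle 15: CDB Mul1=64; issue ADD r3<-Add1 // r0:8,r1:64,r2:8,r3:Add1,r4:Mul2
cycle 16: issue MUL r2<-Mul1 // r0:8,r1:64,r2:Mul1,r3:Add1,r4:Mul2
cycle 17: CDB Add1=72; issue ADD r4<-Add1 // r0:8,r1:64,r2:Mul1,r3:72,r4:Add1

STATUS = TAG Mul1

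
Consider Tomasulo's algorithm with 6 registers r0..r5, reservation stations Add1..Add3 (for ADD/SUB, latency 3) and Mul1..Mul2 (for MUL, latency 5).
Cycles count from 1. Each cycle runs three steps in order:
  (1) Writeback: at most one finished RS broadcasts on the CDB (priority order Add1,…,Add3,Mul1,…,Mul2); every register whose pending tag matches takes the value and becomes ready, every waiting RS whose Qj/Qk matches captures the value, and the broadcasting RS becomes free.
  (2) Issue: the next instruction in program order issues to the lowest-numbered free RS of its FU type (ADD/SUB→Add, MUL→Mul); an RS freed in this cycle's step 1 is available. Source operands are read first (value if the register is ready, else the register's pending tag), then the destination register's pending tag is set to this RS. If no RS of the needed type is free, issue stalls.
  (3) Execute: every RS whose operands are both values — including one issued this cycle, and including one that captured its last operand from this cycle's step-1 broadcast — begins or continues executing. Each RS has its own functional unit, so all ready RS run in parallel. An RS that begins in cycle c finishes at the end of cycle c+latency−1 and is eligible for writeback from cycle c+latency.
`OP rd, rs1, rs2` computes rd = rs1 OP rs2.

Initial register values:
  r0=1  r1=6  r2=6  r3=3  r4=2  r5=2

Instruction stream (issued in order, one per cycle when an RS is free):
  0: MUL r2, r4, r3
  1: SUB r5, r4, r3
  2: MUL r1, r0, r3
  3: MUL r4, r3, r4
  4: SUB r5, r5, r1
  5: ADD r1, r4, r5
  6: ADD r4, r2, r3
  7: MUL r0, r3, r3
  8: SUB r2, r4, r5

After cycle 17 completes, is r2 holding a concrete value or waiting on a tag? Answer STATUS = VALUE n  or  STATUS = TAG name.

STATUS = VALUE 13

c1: issue MUL r2<-Mul1 | r0:1,r1:6,r2:Mul1,r3:3,r4:2,r5:2
c2: issue SUB r5<-Add1 | r0:1,r1:6,r2:Mul1,r3:3,r4:2,r5:Add1
c3: issue MUL r1<-Mul2 | r0:1,r1:Mul2,r2:Mul1,r3:3,r4:2,r5:Add1
c4: stall | r0:1,r1:Mul2,r2:Mul1,r3:3,r4:2,r5:Add1
c5: CDB Add1=-1; stall | r0:1,r1:Mul2,r2:Mul1,r3:3,r4:2,r5:-1
c6: CDB Mul1=6; issue MUL r4<-Mul1 | r0:1,r1:Mul2,r2:6,r3:3,r4:Mul1,r5:-1
c7: issue SUB r5<-Add1 | r0:1,r1:Mul2,r2:6,r3:3,r4:Mul1,r5:Add1
c8: CDB Mul2=3; issue ADD r1<-Add2 | r0:1,r1:Add2,r2:6,r3:3,r4:Mul1,r5:Add1
c9: issue ADD r4<-Add3 | r0:1,r1:Add2,r2:6,r3:3,r4:Add3,r5:Add1
c10: issue MUL r0<-Mul2 | r0:Mul2,r1:Add2,r2:6,r3:3,r4:Add3,r5:Add1
c11: CDB Add1=-4; issue SUB r2<-Add1 | r0:Mul2,r1:Add2,r2:Add1,r3:3,r4:Add3,r5:-4
c12: CDB Add3=9 | r0:Mul2,r1:Add2,r2:Add1,r3:3,r4:9,r5:-4
c13: CDB Mul1=6 | r0:Mul2,r1:Add2,r2:Add1,r3:3,r4:9,r5:-4
c14: - | r0:Mul2,r1:Add2,r2:Add1,r3:3,r4:9,r5:-4
c15: CDB Add1=13 | r0:Mul2,r1:Add2,r2:13,r3:3,r4:9,r5:-4
c16: CDB Add2=2 | r0:Mul2,r1:2,r2:13,r3:3,r4:9,r5:-4
c17: CDB Mul2=9 | r0:9,r1:2,r2:13,r3:3,r4:9,r5:-4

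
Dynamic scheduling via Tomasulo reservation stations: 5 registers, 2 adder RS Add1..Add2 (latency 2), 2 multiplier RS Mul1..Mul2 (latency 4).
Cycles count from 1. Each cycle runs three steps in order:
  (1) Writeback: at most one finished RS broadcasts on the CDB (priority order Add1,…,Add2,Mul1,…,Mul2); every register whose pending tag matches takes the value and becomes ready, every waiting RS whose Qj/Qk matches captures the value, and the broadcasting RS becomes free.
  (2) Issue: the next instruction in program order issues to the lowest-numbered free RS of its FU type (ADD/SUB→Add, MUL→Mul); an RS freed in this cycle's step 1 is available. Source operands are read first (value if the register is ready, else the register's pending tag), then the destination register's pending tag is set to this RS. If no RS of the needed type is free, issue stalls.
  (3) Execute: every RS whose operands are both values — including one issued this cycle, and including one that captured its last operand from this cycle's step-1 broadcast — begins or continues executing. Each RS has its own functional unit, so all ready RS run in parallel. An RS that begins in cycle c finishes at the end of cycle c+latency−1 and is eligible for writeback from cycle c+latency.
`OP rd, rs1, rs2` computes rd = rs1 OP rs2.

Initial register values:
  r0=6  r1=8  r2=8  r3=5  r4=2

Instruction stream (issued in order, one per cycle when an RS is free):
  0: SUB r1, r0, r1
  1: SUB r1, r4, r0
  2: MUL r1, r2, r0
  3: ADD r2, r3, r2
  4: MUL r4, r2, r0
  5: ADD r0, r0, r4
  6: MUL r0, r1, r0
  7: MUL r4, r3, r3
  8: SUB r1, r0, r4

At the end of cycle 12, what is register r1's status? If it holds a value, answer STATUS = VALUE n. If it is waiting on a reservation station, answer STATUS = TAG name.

c1: issue SUB r1<-Add1 | r0:6,r1:Add1,r2:8,r3:5,r4:2
c2: issue SUB r1<-Add2 | r0:6,r1:Add2,r2:8,r3:5,r4:2
c3: CDB Add1=-2; issue MUL r1<-Mul1 | r0:6,r1:Mul1,r2:8,r3:5,r4:2
c4: CDB Add2=-4; issue ADD r2<-Add1 | r0:6,r1:Mul1,r2:Add1,r3:5,r4:2
c5: issue MUL r4<-Mul2 | r0:6,r1:Mul1,r2:Add1,r3:5,r4:Mul2
c6: CDB Add1=13; issue ADD r0<-Add1 | r0:Add1,r1:Mul1,r2:13,r3:5,r4:Mul2
c7: CDB Mul1=48; issue MUL r0<-Mul1 | r0:Mul1,r1:48,r2:13,r3:5,r4:Mul2
c8: stall | r0:Mul1,r1:48,r2:13,r3:5,r4:Mul2
c9: stall | r0:Mul1,r1:48,r2:13,r3:5,r4:Mul2
c10: CDB Mul2=78; issue MUL r4<-Mul2 | r0:Mul1,r1:48,r2:13,r3:5,r4:Mul2
c11: issue SUB r1<-Add2 | r0:Mul1,r1:Add2,r2:13,r3:5,r4:Mul2
c12: CDB Add1=84 | r0:Mul1,r1:Add2,r2:13,r3:5,r4:Mul2

STATUS = TAG Add2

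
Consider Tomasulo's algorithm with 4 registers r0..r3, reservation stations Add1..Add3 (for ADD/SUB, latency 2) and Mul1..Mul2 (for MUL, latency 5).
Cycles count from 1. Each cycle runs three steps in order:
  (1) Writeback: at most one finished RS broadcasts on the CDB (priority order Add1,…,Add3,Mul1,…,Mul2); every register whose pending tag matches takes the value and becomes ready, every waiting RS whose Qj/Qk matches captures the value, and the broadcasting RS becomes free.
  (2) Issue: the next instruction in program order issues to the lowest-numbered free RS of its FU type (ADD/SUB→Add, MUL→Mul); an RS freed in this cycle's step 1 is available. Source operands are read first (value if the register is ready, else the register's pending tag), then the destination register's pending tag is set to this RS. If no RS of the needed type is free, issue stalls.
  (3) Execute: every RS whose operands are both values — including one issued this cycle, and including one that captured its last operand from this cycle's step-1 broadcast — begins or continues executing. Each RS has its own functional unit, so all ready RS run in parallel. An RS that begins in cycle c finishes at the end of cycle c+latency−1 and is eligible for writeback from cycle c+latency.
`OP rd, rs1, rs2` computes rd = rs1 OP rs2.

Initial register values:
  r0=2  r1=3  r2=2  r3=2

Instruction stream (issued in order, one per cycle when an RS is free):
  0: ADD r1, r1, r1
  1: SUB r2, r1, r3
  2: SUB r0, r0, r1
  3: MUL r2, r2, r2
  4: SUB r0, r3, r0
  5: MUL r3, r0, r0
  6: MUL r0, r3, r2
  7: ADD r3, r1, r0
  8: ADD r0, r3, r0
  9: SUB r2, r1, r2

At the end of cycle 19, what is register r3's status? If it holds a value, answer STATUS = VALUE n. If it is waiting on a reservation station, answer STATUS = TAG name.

STATUS = VALUE 582

c1: issue ADD r1<-Add1 | r0:2,r1:Add1,r2:2,r3:2
c2: issue SUB r2<-Add2 | r0:2,r1:Add1,r2:Add2,r3:2
c3: CDB Add1=6; issue SUB r0<-Add1 | r0:Add1,r1:6,r2:Add2,r3:2
c4: issue MUL r2<-Mul1 | r0:Add1,r1:6,r2:Mul1,r3:2
c5: CDB Add1=-4; issue SUB r0<-Add1 | r0:Add1,r1:6,r2:Mul1,r3:2
c6: CDB Add2=4; issue MUL r3<-Mul2 | r0:Add1,r1:6,r2:Mul1,r3:Mul2
c7: CDB Add1=6; stall | r0:6,r1:6,r2:Mul1,r3:Mul2
c8: stall | r0:6,r1:6,r2:Mul1,r3:Mul2
c9: stall | r0:6,r1:6,r2:Mul1,r3:Mul2
c10: stall | r0:6,r1:6,r2:Mul1,r3:Mul2
c11: CDB Mul1=16; issue MUL r0<-Mul1 | r0:Mul1,r1:6,r2:16,r3:Mul2
c12: CDB Mul2=36; issue ADD r3<-Add1 | r0:Mul1,r1:6,r2:16,r3:Add1
c13: issue ADD r0<-Add2 | r0:Add2,r1:6,r2:16,r3:Add1
c14: issue SUB r2<-Add3 | r0:Add2,r1:6,r2:Add3,r3:Add1
c15: - | r0:Add2,r1:6,r2:Add3,r3:Add1
c16: CDB Add3=-10 | r0:Add2,r1:6,r2:-10,r3:Add1
c17: CDB Mul1=576 | r0:Add2,r1:6,r2:-10,r3:Add1
c18: - | r0:Add2,r1:6,r2:-10,r3:Add1
c19: CDB Add1=582 | r0:Add2,r1:6,r2:-10,r3:582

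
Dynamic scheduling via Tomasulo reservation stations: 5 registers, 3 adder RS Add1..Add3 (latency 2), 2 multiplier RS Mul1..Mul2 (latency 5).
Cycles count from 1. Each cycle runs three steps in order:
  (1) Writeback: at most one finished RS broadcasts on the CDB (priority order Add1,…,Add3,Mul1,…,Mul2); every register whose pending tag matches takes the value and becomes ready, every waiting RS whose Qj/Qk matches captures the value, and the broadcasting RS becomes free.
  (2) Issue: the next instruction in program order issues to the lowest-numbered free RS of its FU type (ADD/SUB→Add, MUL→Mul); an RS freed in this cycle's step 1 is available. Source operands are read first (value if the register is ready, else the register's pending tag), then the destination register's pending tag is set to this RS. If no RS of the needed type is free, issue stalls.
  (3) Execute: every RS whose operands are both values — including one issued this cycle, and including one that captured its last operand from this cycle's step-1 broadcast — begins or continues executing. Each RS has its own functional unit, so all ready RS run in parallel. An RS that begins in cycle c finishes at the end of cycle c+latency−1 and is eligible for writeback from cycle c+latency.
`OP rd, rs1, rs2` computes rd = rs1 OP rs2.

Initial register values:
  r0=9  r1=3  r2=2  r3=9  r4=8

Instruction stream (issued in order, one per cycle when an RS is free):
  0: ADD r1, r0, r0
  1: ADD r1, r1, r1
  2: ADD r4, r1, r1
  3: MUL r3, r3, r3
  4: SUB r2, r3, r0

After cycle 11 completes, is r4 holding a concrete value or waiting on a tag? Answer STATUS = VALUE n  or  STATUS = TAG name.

cycle 1: issue ADD r1<-Add1 // r0:9,r1:Add1,r2:2,r3:9,r4:8
cycle 2: issue ADD r1<-Add2 // r0:9,r1:Add2,r2:2,r3:9,r4:8
cycle 3: CDB Add1=18; issue ADD r4<-Add1 // r0:9,r1:Add2,r2:2,r3:9,r4:Add1
cycle 4: issue MUL r3<-Mul1 // r0:9,r1:Add2,r2:2,r3:Mul1,r4:Add1
cycle 5: CDB Add2=36; issue SUB r2<-Add2 // r0:9,r1:36,r2:Add2,r3:Mul1,r4:Add1
cycle 6: - // r0:9,r1:36,r2:Add2,r3:Mul1,r4:Add1
cycle 7: CDB Add1=72 // r0:9,r1:36,r2:Add2,r3:Mul1,r4:72
cycle 8: - // r0:9,r1:36,r2:Add2,r3:Mul1,r4:72
cycle 9: CDB Mul1=81 // r0:9,r1:36,r2:Add2,r3:81,r4:72
cycle 10: - // r0:9,r1:36,r2:Add2,r3:81,r4:72
cycle 11: CDB Add2=72 // r0:9,r1:36,r2:72,r3:81,r4:72

STATUS = VALUE 72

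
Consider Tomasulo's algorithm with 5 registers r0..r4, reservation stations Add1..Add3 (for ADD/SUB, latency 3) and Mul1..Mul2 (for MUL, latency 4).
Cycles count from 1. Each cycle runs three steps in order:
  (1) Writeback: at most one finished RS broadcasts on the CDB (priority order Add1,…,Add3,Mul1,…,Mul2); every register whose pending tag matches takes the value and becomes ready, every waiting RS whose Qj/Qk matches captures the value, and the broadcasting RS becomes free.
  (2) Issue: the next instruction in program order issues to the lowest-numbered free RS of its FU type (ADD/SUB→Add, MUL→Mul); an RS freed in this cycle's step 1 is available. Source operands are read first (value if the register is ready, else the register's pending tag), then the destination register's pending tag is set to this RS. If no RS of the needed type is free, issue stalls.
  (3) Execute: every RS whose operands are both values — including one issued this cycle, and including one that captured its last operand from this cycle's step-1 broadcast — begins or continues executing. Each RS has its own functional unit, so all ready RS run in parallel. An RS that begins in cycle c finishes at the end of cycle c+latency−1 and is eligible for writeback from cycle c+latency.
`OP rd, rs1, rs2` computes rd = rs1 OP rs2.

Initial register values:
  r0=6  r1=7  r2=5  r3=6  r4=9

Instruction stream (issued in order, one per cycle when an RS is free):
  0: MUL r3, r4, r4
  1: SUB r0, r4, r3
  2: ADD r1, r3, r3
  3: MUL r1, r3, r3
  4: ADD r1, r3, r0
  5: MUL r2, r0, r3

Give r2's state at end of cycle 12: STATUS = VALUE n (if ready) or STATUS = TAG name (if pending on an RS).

c1: issue MUL r3<-Mul1 | r0:6,r1:7,r2:5,r3:Mul1,r4:9
c2: issue SUB r0<-Add1 | r0:Add1,r1:7,r2:5,r3:Mul1,r4:9
c3: issue ADD r1<-Add2 | r0:Add1,r1:Add2,r2:5,r3:Mul1,r4:9
c4: issue MUL r1<-Mul2 | r0:Add1,r1:Mul2,r2:5,r3:Mul1,r4:9
c5: CDB Mul1=81; issue ADD r1<-Add3 | r0:Add1,r1:Add3,r2:5,r3:81,r4:9
c6: issue MUL r2<-Mul1 | r0:Add1,r1:Add3,r2:Mul1,r3:81,r4:9
c7: - | r0:Add1,r1:Add3,r2:Mul1,r3:81,r4:9
c8: CDB Add1=-72 | r0:-72,r1:Add3,r2:Mul1,r3:81,r4:9
c9: CDB Add2=162 | r0:-72,r1:Add3,r2:Mul1,r3:81,r4:9
c10: CDB Mul2=6561 | r0:-72,r1:Add3,r2:Mul1,r3:81,r4:9
c11: CDB Add3=9 | r0:-72,r1:9,r2:Mul1,r3:81,r4:9
c12: CDB Mul1=-5832 | r0:-72,r1:9,r2:-5832,r3:81,r4:9

STATUS = VALUE -5832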